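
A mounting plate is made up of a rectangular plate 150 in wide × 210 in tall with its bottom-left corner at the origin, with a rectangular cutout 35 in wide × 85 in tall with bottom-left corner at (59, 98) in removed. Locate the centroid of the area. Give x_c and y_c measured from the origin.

x_c = 74.84 in, y_c = 101.30 in

Part | A | x̄ᵢ | ȳᵢ | A·x̄ᵢ | A·ȳᵢ
plate | 31500.00 | 75.00 | 105.00 | 2362500.00 | 3307500.00
hole | -2975.00 | 76.50 | 140.50 | -227587.50 | -417987.50
Σ | 28525.00 |  |  | 2134912.50 | 2889512.50
x_c = 2134912.50 / 28525.00 = 74.84 in
y_c = 2889512.50 / 28525.00 = 101.30 in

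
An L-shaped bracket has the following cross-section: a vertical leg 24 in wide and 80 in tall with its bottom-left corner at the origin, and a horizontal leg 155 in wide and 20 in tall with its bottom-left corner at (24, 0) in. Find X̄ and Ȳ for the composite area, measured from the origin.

X̄ = 67.27 in, Ȳ = 21.47 in

vertical leg: A = 24 × 80 = 1920.00, centroid at (12.00, 40.00).
horizontal leg: A = 155 × 20 = 3100.00, centroid at (101.50, 10.00).
ΣA = 5020.00 in²
ΣAX̄ = (1920.00)(12.00) + (3100.00)(101.50) = 337690.00 in³
ΣAȲ = (1920.00)(40.00) + (3100.00)(10.00) = 107800.00 in³
X̄ = 337690.00 / 5020.00 = 67.27 in
Ȳ = 107800.00 / 5020.00 = 21.47 in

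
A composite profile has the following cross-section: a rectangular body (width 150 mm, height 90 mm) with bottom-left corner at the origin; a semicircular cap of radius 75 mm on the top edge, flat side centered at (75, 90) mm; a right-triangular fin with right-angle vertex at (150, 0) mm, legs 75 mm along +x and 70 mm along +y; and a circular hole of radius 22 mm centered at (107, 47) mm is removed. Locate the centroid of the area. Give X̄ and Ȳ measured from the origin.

X̄ = 84.12 mm, Ȳ = 71.41 mm

rectangular body: A = 150 × 90 = 13500.00, centroid at (75.00, 45.00).
semicircular top: A = ½π·75² = 8835.73, centroid at (75.00, 121.83).
triangular fin: A = ½·75·70 = 2625.00, centroid at (175.00, 23.33).
hole: A = −π·22² = -1520.53, centroid at (107.00, 47.00).
ΣA = 23440.20 mm²
ΣAX̄ = (13500.00)(75.00) + (8835.73)(75.00) + (2625.00)(175.00) + (-1520.53)(107.00) = 1971857.90 mm³
ΣAȲ = (13500.00)(45.00) + (8835.73)(121.83) + (2625.00)(23.33) + (-1520.53)(47.00) = 1673750.69 mm³
X̄ = 1971857.90 / 23440.20 = 84.12 mm
Ȳ = 1673750.69 / 23440.20 = 71.41 mm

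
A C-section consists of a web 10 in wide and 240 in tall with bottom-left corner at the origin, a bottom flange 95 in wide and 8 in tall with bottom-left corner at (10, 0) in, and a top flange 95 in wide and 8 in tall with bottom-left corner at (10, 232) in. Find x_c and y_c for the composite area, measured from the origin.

web: A = 10 × 240 = 2400.00, centroid at (5.00, 120.00).
bottom flange: A = 95 × 8 = 760.00, centroid at (57.50, 4.00).
top flange: A = 95 × 8 = 760.00, centroid at (57.50, 236.00).
ΣA = 3920.00 in²
ΣAx_c = (2400.00)(5.00) + (760.00)(57.50) + (760.00)(57.50) = 99400.00 in³
ΣAy_c = (2400.00)(120.00) + (760.00)(4.00) + (760.00)(236.00) = 470400.00 in³
x_c = 99400.00 / 3920.00 = 25.36 in
y_c = 470400.00 / 3920.00 = 120.00 in

x_c = 25.36 in, y_c = 120.00 in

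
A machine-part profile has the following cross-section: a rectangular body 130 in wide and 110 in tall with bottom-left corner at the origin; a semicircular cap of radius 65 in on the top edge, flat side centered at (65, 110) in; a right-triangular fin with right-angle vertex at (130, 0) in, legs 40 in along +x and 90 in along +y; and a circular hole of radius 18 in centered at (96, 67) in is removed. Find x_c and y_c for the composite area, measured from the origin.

x_c = 70.04 in, y_c = 77.60 in

Part | A | x̄ᵢ | ȳᵢ | A·x̄ᵢ | A·ȳᵢ
rectangular body | 14300.00 | 65.00 | 55.00 | 929500.00 | 786500.00
semicircular top | 6636.61 | 65.00 | 137.59 | 431379.94 | 913110.93
triangular fin | 1800.00 | 143.33 | 30.00 | 258000.00 | 54000.00
hole | -1017.88 | 96.00 | 67.00 | -97716.10 | -68197.69
Σ | 21718.74 |  |  | 1521163.84 | 1685413.23
x_c = 1521163.84 / 21718.74 = 70.04 in
y_c = 1685413.23 / 21718.74 = 77.60 in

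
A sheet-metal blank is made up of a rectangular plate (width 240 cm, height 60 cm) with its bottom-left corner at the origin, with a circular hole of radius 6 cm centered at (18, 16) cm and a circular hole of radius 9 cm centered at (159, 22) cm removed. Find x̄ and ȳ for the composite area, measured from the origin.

x̄ = 120.11 cm, ȳ = 30.26 cm

plate: A = 240 × 60 = 14400.00, centroid at (120.00, 30.00).
hole 1: A = −π·6² = -113.10, centroid at (18.00, 16.00).
hole 2: A = −π·9² = -254.47, centroid at (159.00, 22.00).
ΣA = 14032.43 cm², ΣAx̄ = 1685503.68 cm³, ΣAȳ = 424592.12 cm³.
x̄ = 1685503.68/14032.43 = 120.11 cm; ȳ = 424592.12/14032.43 = 30.26 cm.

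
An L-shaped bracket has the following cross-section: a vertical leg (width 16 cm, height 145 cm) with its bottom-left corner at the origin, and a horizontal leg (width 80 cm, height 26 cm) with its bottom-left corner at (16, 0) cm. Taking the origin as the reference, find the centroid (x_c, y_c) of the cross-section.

vertical leg: A = 16 × 145 = 2320.00, centroid at (8.00, 72.50).
horizontal leg: A = 80 × 26 = 2080.00, centroid at (56.00, 13.00).
ΣA = 4400.00 cm²
ΣAx_c = (2320.00)(8.00) + (2080.00)(56.00) = 135040.00 cm³
ΣAy_c = (2320.00)(72.50) + (2080.00)(13.00) = 195240.00 cm³
x_c = 135040.00 / 4400.00 = 30.69 cm
y_c = 195240.00 / 4400.00 = 44.37 cm

x_c = 30.69 cm, y_c = 44.37 cm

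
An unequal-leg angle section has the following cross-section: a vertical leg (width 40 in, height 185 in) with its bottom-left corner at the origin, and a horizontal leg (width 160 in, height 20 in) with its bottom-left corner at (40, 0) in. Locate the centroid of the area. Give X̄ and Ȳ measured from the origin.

X̄ = 50.19 in, Ȳ = 67.59 in

Part | A | x̄ᵢ | ȳᵢ | A·x̄ᵢ | A·ȳᵢ
vertical leg | 7400.00 | 20.00 | 92.50 | 148000.00 | 684500.00
horizontal leg | 3200.00 | 120.00 | 10.00 | 384000.00 | 32000.00
Σ | 10600.00 |  |  | 532000.00 | 716500.00
X̄ = 532000.00 / 10600.00 = 50.19 in
Ȳ = 716500.00 / 10600.00 = 67.59 in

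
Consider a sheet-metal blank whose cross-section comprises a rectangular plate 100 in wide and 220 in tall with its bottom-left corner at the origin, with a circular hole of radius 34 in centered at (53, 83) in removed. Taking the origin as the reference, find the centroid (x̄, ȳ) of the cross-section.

Part | A | x̄ᵢ | ȳᵢ | A·x̄ᵢ | A·ȳᵢ
plate | 22000.00 | 50.00 | 110.00 | 1100000.00 | 2420000.00
hole | -3631.68 | 53.00 | 83.00 | -192479.10 | -301429.53
Σ | 18368.32 |  |  | 907520.90 | 2118570.47
x̄ = 907520.90 / 18368.32 = 49.41 in
ȳ = 2118570.47 / 18368.32 = 115.34 in

x̄ = 49.41 in, ȳ = 115.34 in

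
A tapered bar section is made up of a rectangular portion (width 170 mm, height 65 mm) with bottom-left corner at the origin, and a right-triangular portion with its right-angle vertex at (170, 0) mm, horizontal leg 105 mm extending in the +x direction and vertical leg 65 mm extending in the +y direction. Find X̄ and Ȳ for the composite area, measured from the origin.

rectangular portion: A = 170 × 65 = 11050.00, centroid at (85.00, 32.50).
triangular portion: A = ½·105·65 = 3412.50, centroid at (205.00, 21.67).
ΣA = 14462.50 mm²
ΣAX̄ = (11050.00)(85.00) + (3412.50)(205.00) = 1638812.50 mm³
ΣAȲ = (11050.00)(32.50) + (3412.50)(21.67) = 433062.50 mm³
X̄ = 1638812.50 / 14462.50 = 113.31 mm
Ȳ = 433062.50 / 14462.50 = 29.94 mm

X̄ = 113.31 mm, Ȳ = 29.94 mm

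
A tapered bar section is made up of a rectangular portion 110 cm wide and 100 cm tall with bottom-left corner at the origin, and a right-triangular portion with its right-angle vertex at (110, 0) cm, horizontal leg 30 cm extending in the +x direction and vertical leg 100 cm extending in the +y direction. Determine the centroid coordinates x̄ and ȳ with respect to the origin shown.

x̄ = 62.80 cm, ȳ = 48.00 cm

rectangular portion: A = 110 × 100 = 11000.00, centroid at (55.00, 50.00).
triangular portion: A = ½·30·100 = 1500.00, centroid at (120.00, 33.33).
ΣA = 12500.00 cm²
ΣAx̄ = (11000.00)(55.00) + (1500.00)(120.00) = 785000.00 cm³
ΣAȳ = (11000.00)(50.00) + (1500.00)(33.33) = 600000.00 cm³
x̄ = 785000.00 / 12500.00 = 62.80 cm
ȳ = 600000.00 / 12500.00 = 48.00 cm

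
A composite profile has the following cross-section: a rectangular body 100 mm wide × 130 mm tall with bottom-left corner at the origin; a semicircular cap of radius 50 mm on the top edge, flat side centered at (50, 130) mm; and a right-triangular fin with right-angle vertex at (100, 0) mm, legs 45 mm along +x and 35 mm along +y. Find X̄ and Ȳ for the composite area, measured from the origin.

X̄ = 52.89 mm, Ȳ = 81.74 mm

rectangular body: A = 100 × 130 = 13000.00, centroid at (50.00, 65.00).
semicircular top: A = ½π·50² = 3926.99, centroid at (50.00, 151.22).
triangular fin: A = ½·45·35 = 787.50, centroid at (115.00, 11.67).
ΣA = 17714.49 mm²
ΣAX̄ = (13000.00)(50.00) + (3926.99)(50.00) + (787.50)(115.00) = 936912.04 mm³
ΣAȲ = (13000.00)(65.00) + (3926.99)(151.22) + (787.50)(11.67) = 1448029.64 mm³
X̄ = 936912.04 / 17714.49 = 52.89 mm
Ȳ = 1448029.64 / 17714.49 = 81.74 mm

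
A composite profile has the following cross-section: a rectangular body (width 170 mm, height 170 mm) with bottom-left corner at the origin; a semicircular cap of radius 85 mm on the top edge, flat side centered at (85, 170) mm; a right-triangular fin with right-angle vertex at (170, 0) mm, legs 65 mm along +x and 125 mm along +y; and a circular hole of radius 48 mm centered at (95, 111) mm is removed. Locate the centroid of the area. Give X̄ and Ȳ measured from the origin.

Part | A | x̄ᵢ | ȳᵢ | A·x̄ᵢ | A·ȳᵢ
rectangular body | 28900.00 | 85.00 | 85.00 | 2456500.00 | 2456500.00
semicircular top | 11349.00 | 85.00 | 206.08 | 964665.29 | 2338747.26
triangular fin | 4062.50 | 191.67 | 41.67 | 778645.83 | 169270.83
hole | -7238.23 | 95.00 | 111.00 | -687631.80 | -803443.47
Σ | 37073.27 |  |  | 3512179.33 | 4161074.62
X̄ = 3512179.33 / 37073.27 = 94.74 mm
Ȳ = 4161074.62 / 37073.27 = 112.24 mm

X̄ = 94.74 mm, Ȳ = 112.24 mm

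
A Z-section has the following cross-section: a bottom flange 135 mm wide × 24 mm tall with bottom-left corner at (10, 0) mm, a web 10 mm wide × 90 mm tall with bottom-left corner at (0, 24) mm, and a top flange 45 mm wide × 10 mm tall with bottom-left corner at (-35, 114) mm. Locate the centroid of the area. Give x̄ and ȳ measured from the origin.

Part | A | x̄ᵢ | ȳᵢ | A·x̄ᵢ | A·ȳᵢ
bottom flange | 3240.00 | 77.50 | 12.00 | 251100.00 | 38880.00
web | 900.00 | 5.00 | 69.00 | 4500.00 | 62100.00
top flange | 450.00 | -12.50 | 119.00 | -5625.00 | 53550.00
Σ | 4590.00 |  |  | 249975.00 | 154530.00
x̄ = 249975.00 / 4590.00 = 54.46 mm
ȳ = 154530.00 / 4590.00 = 33.67 mm

x̄ = 54.46 mm, ȳ = 33.67 mm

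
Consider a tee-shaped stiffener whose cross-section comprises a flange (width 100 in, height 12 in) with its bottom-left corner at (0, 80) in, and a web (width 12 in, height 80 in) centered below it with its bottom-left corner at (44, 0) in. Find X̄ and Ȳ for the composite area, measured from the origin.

web: A = 12 × 80 = 960.00, centroid at (50.00, 40.00).
flange: A = 100 × 12 = 1200.00, centroid at (50.00, 86.00).
ΣA = 2160.00 in², ΣAX̄ = 108000.00 in³, ΣAȲ = 141600.00 in³.
X̄ = 108000.00/2160.00 = 50.00 in; Ȳ = 141600.00/2160.00 = 65.56 in.

X̄ = 50.00 in, Ȳ = 65.56 in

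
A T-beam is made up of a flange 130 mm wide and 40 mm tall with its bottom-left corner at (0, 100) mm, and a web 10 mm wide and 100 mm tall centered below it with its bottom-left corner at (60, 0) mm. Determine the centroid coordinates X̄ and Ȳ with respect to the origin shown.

web: A = 10 × 100 = 1000.00, centroid at (65.00, 50.00).
flange: A = 130 × 40 = 5200.00, centroid at (65.00, 120.00).
ΣA = 6200.00 mm², ΣAX̄ = 403000.00 mm³, ΣAȲ = 674000.00 mm³.
X̄ = 403000.00/6200.00 = 65.00 mm; Ȳ = 674000.00/6200.00 = 108.71 mm.

X̄ = 65.00 mm, Ȳ = 108.71 mm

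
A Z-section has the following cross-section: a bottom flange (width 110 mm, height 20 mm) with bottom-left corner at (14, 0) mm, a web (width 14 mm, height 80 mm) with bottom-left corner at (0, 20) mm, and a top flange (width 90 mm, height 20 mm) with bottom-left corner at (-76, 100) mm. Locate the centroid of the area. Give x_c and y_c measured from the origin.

x_c = 20.28 mm, y_c = 56.09 mm

bottom flange: A = 110 × 20 = 2200.00, centroid at (69.00, 10.00).
web: A = 14 × 80 = 1120.00, centroid at (7.00, 60.00).
top flange: A = 90 × 20 = 1800.00, centroid at (-31.00, 110.00).
ΣA = 5120.00 mm², ΣAx_c = 103840.00 mm³, ΣAy_c = 287200.00 mm³.
x_c = 103840.00/5120.00 = 20.28 mm; y_c = 287200.00/5120.00 = 56.09 mm.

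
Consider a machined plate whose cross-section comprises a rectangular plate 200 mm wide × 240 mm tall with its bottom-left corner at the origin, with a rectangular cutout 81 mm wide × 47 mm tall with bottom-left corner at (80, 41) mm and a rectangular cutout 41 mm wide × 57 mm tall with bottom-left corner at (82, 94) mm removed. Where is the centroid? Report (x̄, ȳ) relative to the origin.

x̄ = 98.00 mm, ȳ = 124.91 mm

plate: A = 200 × 240 = 48000.00, centroid at (100.00, 120.00).
hole 1: A = −(81 × 47) = -3807.00, centroid at (120.50, 64.50).
hole 2: A = −(41 × 57) = -2337.00, centroid at (102.50, 122.50).
ΣA = 41856.00 mm², ΣAx̄ = 4101714.00 mm³, ΣAȳ = 5228166.00 mm³.
x̄ = 4101714.00/41856.00 = 98.00 mm; ȳ = 5228166.00/41856.00 = 124.91 mm.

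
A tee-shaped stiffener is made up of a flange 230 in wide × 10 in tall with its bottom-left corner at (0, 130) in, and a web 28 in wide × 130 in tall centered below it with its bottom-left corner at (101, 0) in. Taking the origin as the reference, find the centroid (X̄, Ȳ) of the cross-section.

web: A = 28 × 130 = 3640.00, centroid at (115.00, 65.00).
flange: A = 230 × 10 = 2300.00, centroid at (115.00, 135.00).
ΣA = 5940.00 in²
ΣAX̄ = (3640.00)(115.00) + (2300.00)(115.00) = 683100.00 in³
ΣAȲ = (3640.00)(65.00) + (2300.00)(135.00) = 547100.00 in³
X̄ = 683100.00 / 5940.00 = 115.00 in
Ȳ = 547100.00 / 5940.00 = 92.10 in

X̄ = 115.00 in, Ȳ = 92.10 in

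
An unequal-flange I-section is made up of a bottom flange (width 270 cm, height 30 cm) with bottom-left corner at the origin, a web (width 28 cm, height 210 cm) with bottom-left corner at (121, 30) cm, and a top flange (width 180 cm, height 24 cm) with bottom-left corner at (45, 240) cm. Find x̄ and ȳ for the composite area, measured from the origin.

bottom flange: A = 270 × 30 = 8100.00, centroid at (135.00, 15.00).
web: A = 28 × 210 = 5880.00, centroid at (135.00, 135.00).
top flange: A = 180 × 24 = 4320.00, centroid at (135.00, 252.00).
ΣA = 18300.00 cm²
ΣAx̄ = (8100.00)(135.00) + (5880.00)(135.00) + (4320.00)(135.00) = 2470500.00 cm³
ΣAȳ = (8100.00)(15.00) + (5880.00)(135.00) + (4320.00)(252.00) = 2003940.00 cm³
x̄ = 2470500.00 / 18300.00 = 135.00 cm
ȳ = 2003940.00 / 18300.00 = 109.50 cm

x̄ = 135.00 cm, ȳ = 109.50 cm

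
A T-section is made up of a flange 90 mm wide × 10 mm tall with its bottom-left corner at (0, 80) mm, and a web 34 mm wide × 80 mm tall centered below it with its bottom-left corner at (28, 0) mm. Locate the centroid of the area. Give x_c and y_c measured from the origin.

web: A = 34 × 80 = 2720.00, centroid at (45.00, 40.00).
flange: A = 90 × 10 = 900.00, centroid at (45.00, 85.00).
ΣA = 3620.00 mm²
ΣAx_c = (2720.00)(45.00) + (900.00)(45.00) = 162900.00 mm³
ΣAy_c = (2720.00)(40.00) + (900.00)(85.00) = 185300.00 mm³
x_c = 162900.00 / 3620.00 = 45.00 mm
y_c = 185300.00 / 3620.00 = 51.19 mm

x_c = 45.00 mm, y_c = 51.19 mm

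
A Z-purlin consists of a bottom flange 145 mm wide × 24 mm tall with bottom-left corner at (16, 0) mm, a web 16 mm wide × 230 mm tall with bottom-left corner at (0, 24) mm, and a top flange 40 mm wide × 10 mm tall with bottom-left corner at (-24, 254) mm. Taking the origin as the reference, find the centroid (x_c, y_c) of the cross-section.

Part | A | x̄ᵢ | ȳᵢ | A·x̄ᵢ | A·ȳᵢ
bottom flange | 3480.00 | 88.50 | 12.00 | 307980.00 | 41760.00
web | 3680.00 | 8.00 | 139.00 | 29440.00 | 511520.00
top flange | 400.00 | -4.00 | 259.00 | -1600.00 | 103600.00
Σ | 7560.00 |  |  | 335820.00 | 656880.00
x_c = 335820.00 / 7560.00 = 44.42 mm
y_c = 656880.00 / 7560.00 = 86.89 mm

x_c = 44.42 mm, y_c = 86.89 mm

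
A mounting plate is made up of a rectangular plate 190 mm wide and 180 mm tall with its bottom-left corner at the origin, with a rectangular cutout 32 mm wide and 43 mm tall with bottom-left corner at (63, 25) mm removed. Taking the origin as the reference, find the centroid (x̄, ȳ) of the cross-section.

plate: A = 190 × 180 = 34200.00, centroid at (95.00, 90.00).
hole: A = −(32 × 43) = -1376.00, centroid at (79.00, 46.50).
ΣA = 32824.00 mm², ΣAx̄ = 3140296.00 mm³, ΣAȳ = 3014016.00 mm³.
x̄ = 3140296.00/32824.00 = 95.67 mm; ȳ = 3014016.00/32824.00 = 91.82 mm.

x̄ = 95.67 mm, ȳ = 91.82 mm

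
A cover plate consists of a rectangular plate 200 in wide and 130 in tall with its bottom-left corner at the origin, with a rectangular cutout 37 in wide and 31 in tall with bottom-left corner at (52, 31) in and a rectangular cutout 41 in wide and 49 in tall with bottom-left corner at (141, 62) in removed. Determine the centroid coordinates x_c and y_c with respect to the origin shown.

x_c = 96.07 in, y_c = 64.04 in

plate: A = 200 × 130 = 26000.00, centroid at (100.00, 65.00).
hole 1: A = −(37 × 31) = -1147.00, centroid at (70.50, 46.50).
hole 2: A = −(41 × 49) = -2009.00, centroid at (161.50, 86.50).
ΣA = 22844.00 in², ΣAx_c = 2194683.00 in³, ΣAy_c = 1462886.00 in³.
x_c = 2194683.00/22844.00 = 96.07 in; y_c = 1462886.00/22844.00 = 64.04 in.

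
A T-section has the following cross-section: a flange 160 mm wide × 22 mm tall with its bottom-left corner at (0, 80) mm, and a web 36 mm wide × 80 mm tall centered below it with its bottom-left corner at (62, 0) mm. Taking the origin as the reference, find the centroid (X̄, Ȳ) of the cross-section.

X̄ = 80.00 mm, Ȳ = 68.05 mm

web: A = 36 × 80 = 2880.00, centroid at (80.00, 40.00).
flange: A = 160 × 22 = 3520.00, centroid at (80.00, 91.00).
ΣA = 6400.00 mm², ΣAX̄ = 512000.00 mm³, ΣAȲ = 435520.00 mm³.
X̄ = 512000.00/6400.00 = 80.00 mm; Ȳ = 435520.00/6400.00 = 68.05 mm.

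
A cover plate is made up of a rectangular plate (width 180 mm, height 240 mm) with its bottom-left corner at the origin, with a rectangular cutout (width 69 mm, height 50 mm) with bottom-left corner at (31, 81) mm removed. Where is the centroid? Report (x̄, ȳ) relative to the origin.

x̄ = 92.13 mm, ȳ = 121.22 mm

plate: A = 180 × 240 = 43200.00, centroid at (90.00, 120.00).
hole: A = −(69 × 50) = -3450.00, centroid at (65.50, 106.00).
ΣA = 39750.00 mm², ΣAx̄ = 3662025.00 mm³, ΣAȳ = 4818300.00 mm³.
x̄ = 3662025.00/39750.00 = 92.13 mm; ȳ = 4818300.00/39750.00 = 121.22 mm.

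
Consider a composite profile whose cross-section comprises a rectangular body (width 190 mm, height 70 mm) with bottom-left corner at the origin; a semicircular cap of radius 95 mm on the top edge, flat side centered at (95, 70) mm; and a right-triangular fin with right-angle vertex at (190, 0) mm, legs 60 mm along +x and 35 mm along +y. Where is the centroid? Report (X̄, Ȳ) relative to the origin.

rectangular body: A = 190 × 70 = 13300.00, centroid at (95.00, 35.00).
semicircular top: A = ½π·95² = 14176.44, centroid at (95.00, 110.32).
triangular fin: A = ½·60·35 = 1050.00, centroid at (210.00, 11.67).
ΣA = 28526.44 mm², ΣAX̄ = 2830761.50 mm³, ΣAȲ = 2041683.91 mm³.
X̄ = 2830761.50/28526.44 = 99.23 mm; Ȳ = 2041683.91/28526.44 = 71.57 mm.

X̄ = 99.23 mm, Ȳ = 71.57 mm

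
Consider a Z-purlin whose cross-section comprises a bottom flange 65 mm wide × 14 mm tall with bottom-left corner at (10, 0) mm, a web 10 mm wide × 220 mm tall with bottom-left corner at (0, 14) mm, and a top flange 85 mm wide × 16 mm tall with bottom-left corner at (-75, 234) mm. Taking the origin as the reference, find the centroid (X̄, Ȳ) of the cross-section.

bottom flange: A = 65 × 14 = 910.00, centroid at (42.50, 7.00).
web: A = 10 × 220 = 2200.00, centroid at (5.00, 124.00).
top flange: A = 85 × 16 = 1360.00, centroid at (-32.50, 242.00).
ΣA = 4470.00 mm²
ΣAX̄ = (910.00)(42.50) + (2200.00)(5.00) + (1360.00)(-32.50) = 5475.00 mm³
ΣAȲ = (910.00)(7.00) + (2200.00)(124.00) + (1360.00)(242.00) = 608290.00 mm³
X̄ = 5475.00 / 4470.00 = 1.22 mm
Ȳ = 608290.00 / 4470.00 = 136.08 mm

X̄ = 1.22 mm, Ȳ = 136.08 mm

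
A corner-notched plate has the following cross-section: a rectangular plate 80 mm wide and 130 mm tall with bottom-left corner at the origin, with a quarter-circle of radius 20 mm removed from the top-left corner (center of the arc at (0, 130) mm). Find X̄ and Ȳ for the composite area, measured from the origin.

plate: A = 80 × 130 = 10400.00, centroid at (40.00, 65.00).
removed quarter-circle: A = −¼π·20² = -314.16, centroid at (8.49, 121.51).
ΣA = 10085.84 mm², ΣAX̄ = 413333.33 mm³, ΣAȲ = 637825.96 mm³.
X̄ = 413333.33/10085.84 = 40.98 mm; Ȳ = 637825.96/10085.84 = 63.24 mm.

X̄ = 40.98 mm, Ȳ = 63.24 mm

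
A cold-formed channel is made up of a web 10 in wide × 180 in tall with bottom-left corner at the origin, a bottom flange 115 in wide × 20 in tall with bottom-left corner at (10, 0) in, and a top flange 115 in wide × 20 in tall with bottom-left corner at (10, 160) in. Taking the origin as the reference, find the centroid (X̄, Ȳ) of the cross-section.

web: A = 10 × 180 = 1800.00, centroid at (5.00, 90.00).
bottom flange: A = 115 × 20 = 2300.00, centroid at (67.50, 10.00).
top flange: A = 115 × 20 = 2300.00, centroid at (67.50, 170.00).
ΣA = 6400.00 in², ΣAX̄ = 319500.00 in³, ΣAȲ = 576000.00 in³.
X̄ = 319500.00/6400.00 = 49.92 in; Ȳ = 576000.00/6400.00 = 90.00 in.

X̄ = 49.92 in, Ȳ = 90.00 in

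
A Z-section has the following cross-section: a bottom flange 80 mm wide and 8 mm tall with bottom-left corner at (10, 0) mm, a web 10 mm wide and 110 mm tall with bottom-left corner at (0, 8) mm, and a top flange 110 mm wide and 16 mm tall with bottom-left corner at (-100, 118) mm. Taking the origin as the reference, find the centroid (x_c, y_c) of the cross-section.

bottom flange: A = 80 × 8 = 640.00, centroid at (50.00, 4.00).
web: A = 10 × 110 = 1100.00, centroid at (5.00, 63.00).
top flange: A = 110 × 16 = 1760.00, centroid at (-45.00, 126.00).
ΣA = 3500.00 mm², ΣAx_c = -41700.00 mm³, ΣAy_c = 293620.00 mm³.
x_c = -41700.00/3500.00 = -11.91 mm; y_c = 293620.00/3500.00 = 83.89 mm.

x_c = -11.91 mm, y_c = 83.89 mm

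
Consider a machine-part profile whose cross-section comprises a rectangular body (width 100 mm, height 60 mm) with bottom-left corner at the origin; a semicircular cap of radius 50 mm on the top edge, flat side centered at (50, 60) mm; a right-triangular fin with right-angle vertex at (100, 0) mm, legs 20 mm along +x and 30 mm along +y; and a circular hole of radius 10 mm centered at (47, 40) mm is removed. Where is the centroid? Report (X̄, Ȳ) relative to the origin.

X̄ = 51.81 mm, Ȳ = 49.37 mm

rectangular body: A = 100 × 60 = 6000.00, centroid at (50.00, 30.00).
semicircular top: A = ½π·50² = 3926.99, centroid at (50.00, 81.22).
triangular fin: A = ½·20·30 = 300.00, centroid at (106.67, 10.00).
hole: A = −π·10² = -314.16, centroid at (47.00, 40.00).
ΣA = 9912.83 mm²
ΣAX̄ = (6000.00)(50.00) + (3926.99)(50.00) + (300.00)(106.67) + (-314.16)(47.00) = 513584.06 mm³
ΣAȲ = (6000.00)(30.00) + (3926.99)(81.22) + (300.00)(10.00) + (-314.16)(40.00) = 489386.41 mm³
X̄ = 513584.06 / 9912.83 = 51.81 mm
Ȳ = 489386.41 / 9912.83 = 49.37 mm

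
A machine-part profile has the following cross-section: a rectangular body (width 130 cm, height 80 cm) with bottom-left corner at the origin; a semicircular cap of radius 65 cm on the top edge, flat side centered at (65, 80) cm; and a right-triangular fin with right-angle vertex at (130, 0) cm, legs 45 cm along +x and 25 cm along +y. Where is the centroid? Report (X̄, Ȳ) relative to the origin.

rectangular body: A = 130 × 80 = 10400.00, centroid at (65.00, 40.00).
semicircular top: A = ½π·65² = 6636.61, centroid at (65.00, 107.59).
triangular fin: A = ½·45·25 = 562.50, centroid at (145.00, 8.33).
ΣA = 17599.11 cm²
ΣAX̄ = (10400.00)(65.00) + (6636.61)(65.00) + (562.50)(145.00) = 1188942.44 cm³
ΣAȲ = (10400.00)(40.00) + (6636.61)(107.59) + (562.50)(8.33) = 1134699.99 cm³
X̄ = 1188942.44 / 17599.11 = 67.56 cm
Ȳ = 1134699.99 / 17599.11 = 64.47 cm

X̄ = 67.56 cm, Ȳ = 64.47 cm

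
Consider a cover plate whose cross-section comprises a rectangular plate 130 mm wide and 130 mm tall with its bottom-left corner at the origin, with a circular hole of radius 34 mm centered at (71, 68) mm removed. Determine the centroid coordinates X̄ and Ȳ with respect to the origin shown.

X̄ = 63.36 mm, Ȳ = 64.18 mm

Part | A | x̄ᵢ | ȳᵢ | A·x̄ᵢ | A·ȳᵢ
plate | 16900.00 | 65.00 | 65.00 | 1098500.00 | 1098500.00
hole | -3631.68 | 71.00 | 68.00 | -257849.36 | -246954.32
Σ | 13268.32 |  |  | 840650.64 | 851545.68
X̄ = 840650.64 / 13268.32 = 63.36 mm
Ȳ = 851545.68 / 13268.32 = 64.18 mm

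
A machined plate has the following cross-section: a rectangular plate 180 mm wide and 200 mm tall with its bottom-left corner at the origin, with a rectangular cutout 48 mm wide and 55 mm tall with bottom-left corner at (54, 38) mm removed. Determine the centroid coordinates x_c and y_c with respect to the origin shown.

x_c = 90.95 mm, y_c = 102.73 mm

Part | A | x̄ᵢ | ȳᵢ | A·x̄ᵢ | A·ȳᵢ
plate | 36000.00 | 90.00 | 100.00 | 3240000.00 | 3600000.00
hole | -2640.00 | 78.00 | 65.50 | -205920.00 | -172920.00
Σ | 33360.00 |  |  | 3034080.00 | 3427080.00
x_c = 3034080.00 / 33360.00 = 90.95 mm
y_c = 3427080.00 / 33360.00 = 102.73 mm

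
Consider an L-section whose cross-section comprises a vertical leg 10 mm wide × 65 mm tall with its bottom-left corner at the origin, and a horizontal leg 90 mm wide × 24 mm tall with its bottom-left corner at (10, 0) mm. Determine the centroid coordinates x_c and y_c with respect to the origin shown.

vertical leg: A = 10 × 65 = 650.00, centroid at (5.00, 32.50).
horizontal leg: A = 90 × 24 = 2160.00, centroid at (55.00, 12.00).
ΣA = 2810.00 mm², ΣAx_c = 122050.00 mm³, ΣAy_c = 47045.00 mm³.
x_c = 122050.00/2810.00 = 43.43 mm; y_c = 47045.00/2810.00 = 16.74 mm.

x_c = 43.43 mm, y_c = 16.74 mm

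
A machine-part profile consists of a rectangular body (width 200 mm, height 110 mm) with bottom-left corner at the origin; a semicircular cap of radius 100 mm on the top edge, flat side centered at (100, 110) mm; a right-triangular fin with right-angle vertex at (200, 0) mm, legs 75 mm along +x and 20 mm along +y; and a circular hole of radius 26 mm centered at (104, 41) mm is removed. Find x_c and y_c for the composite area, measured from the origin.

x_c = 102.35 mm, y_c = 96.95 mm

rectangular body: A = 200 × 110 = 22000.00, centroid at (100.00, 55.00).
semicircular top: A = ½π·100² = 15707.96, centroid at (100.00, 152.44).
triangular fin: A = ½·75·20 = 750.00, centroid at (225.00, 6.67).
hole: A = −π·26² = -2123.72, centroid at (104.00, 41.00).
ΣA = 36334.25 mm²
ΣAx_c = (22000.00)(100.00) + (15707.96)(100.00) + (750.00)(225.00) + (-2123.72)(104.00) = 3718679.80 mm³
ΣAy_c = (22000.00)(55.00) + (15707.96)(152.44) + (750.00)(6.67) + (-2123.72)(41.00) = 3522470.24 mm³
x_c = 3718679.80 / 36334.25 = 102.35 mm
y_c = 3522470.24 / 36334.25 = 96.95 mm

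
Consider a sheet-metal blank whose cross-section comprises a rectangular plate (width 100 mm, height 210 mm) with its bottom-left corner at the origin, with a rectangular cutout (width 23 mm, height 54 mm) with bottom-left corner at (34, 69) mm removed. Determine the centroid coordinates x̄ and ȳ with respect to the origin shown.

plate: A = 100 × 210 = 21000.00, centroid at (50.00, 105.00).
hole: A = −(23 × 54) = -1242.00, centroid at (45.50, 96.00).
ΣA = 19758.00 mm², ΣAx̄ = 993489.00 mm³, ΣAȳ = 2085768.00 mm³.
x̄ = 993489.00/19758.00 = 50.28 mm; ȳ = 2085768.00/19758.00 = 105.57 mm.

x̄ = 50.28 mm, ȳ = 105.57 mm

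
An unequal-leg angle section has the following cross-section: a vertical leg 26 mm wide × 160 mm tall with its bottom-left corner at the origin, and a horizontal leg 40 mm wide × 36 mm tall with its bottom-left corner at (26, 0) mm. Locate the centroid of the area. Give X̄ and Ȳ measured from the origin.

X̄ = 21.49 mm, Ȳ = 64.06 mm

Part | A | x̄ᵢ | ȳᵢ | A·x̄ᵢ | A·ȳᵢ
vertical leg | 4160.00 | 13.00 | 80.00 | 54080.00 | 332800.00
horizontal leg | 1440.00 | 46.00 | 18.00 | 66240.00 | 25920.00
Σ | 5600.00 |  |  | 120320.00 | 358720.00
X̄ = 120320.00 / 5600.00 = 21.49 mm
Ȳ = 358720.00 / 5600.00 = 64.06 mm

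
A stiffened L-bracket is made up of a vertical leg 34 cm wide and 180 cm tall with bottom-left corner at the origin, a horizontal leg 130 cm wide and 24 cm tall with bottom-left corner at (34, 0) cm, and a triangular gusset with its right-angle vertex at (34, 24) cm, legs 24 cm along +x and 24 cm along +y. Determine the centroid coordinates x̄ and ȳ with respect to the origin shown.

x̄ = 44.61 cm, ȳ = 62.71 cm

vertical leg: A = 34 × 180 = 6120.00, centroid at (17.00, 90.00).
horizontal leg: A = 130 × 24 = 3120.00, centroid at (99.00, 12.00).
gusset: A = ½·24·24 = 288.00, centroid at (42.00, 32.00).
ΣA = 9528.00 cm², ΣAx̄ = 425016.00 cm³, ΣAȳ = 597456.00 cm³.
x̄ = 425016.00/9528.00 = 44.61 cm; ȳ = 597456.00/9528.00 = 62.71 cm.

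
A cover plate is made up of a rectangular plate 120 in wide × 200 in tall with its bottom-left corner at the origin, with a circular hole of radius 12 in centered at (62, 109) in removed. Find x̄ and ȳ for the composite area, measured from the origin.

x̄ = 59.96 in, ȳ = 99.83 in

Part | A | x̄ᵢ | ȳᵢ | A·x̄ᵢ | A·ȳᵢ
plate | 24000.00 | 60.00 | 100.00 | 1440000.00 | 2400000.00
hole | -452.39 | 62.00 | 109.00 | -28048.14 | -49310.44
Σ | 23547.61 |  |  | 1411951.86 | 2350689.56
x̄ = 1411951.86 / 23547.61 = 59.96 in
ȳ = 2350689.56 / 23547.61 = 99.83 in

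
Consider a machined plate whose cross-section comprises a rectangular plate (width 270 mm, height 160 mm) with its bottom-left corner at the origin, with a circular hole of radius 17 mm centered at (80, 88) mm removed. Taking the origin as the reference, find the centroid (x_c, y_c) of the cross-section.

plate: A = 270 × 160 = 43200.00, centroid at (135.00, 80.00).
hole: A = −π·17² = -907.92, centroid at (80.00, 88.00).
ΣA = 42292.08 mm²
ΣAx_c = (43200.00)(135.00) + (-907.92)(80.00) = 5759366.38 mm³
ΣAy_c = (43200.00)(80.00) + (-907.92)(88.00) = 3376103.02 mm³
x_c = 5759366.38 / 42292.08 = 136.18 mm
y_c = 3376103.02 / 42292.08 = 79.83 mm

x_c = 136.18 mm, y_c = 79.83 mm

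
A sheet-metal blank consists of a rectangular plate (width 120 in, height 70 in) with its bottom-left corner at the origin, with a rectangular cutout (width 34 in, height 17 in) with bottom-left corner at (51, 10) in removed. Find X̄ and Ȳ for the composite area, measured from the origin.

plate: A = 120 × 70 = 8400.00, centroid at (60.00, 35.00).
hole: A = −(34 × 17) = -578.00, centroid at (68.00, 18.50).
ΣA = 7822.00 in², ΣAX̄ = 464696.00 in³, ΣAȲ = 283307.00 in³.
X̄ = 464696.00/7822.00 = 59.41 in; Ȳ = 283307.00/7822.00 = 36.22 in.

X̄ = 59.41 in, Ȳ = 36.22 in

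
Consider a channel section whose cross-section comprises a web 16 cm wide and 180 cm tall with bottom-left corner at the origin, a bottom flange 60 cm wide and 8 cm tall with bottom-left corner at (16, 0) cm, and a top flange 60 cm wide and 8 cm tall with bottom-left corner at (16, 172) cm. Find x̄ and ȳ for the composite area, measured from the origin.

web: A = 16 × 180 = 2880.00, centroid at (8.00, 90.00).
bottom flange: A = 60 × 8 = 480.00, centroid at (46.00, 4.00).
top flange: A = 60 × 8 = 480.00, centroid at (46.00, 176.00).
ΣA = 3840.00 cm²
ΣAx̄ = (2880.00)(8.00) + (480.00)(46.00) + (480.00)(46.00) = 67200.00 cm³
ΣAȳ = (2880.00)(90.00) + (480.00)(4.00) + (480.00)(176.00) = 345600.00 cm³
x̄ = 67200.00 / 3840.00 = 17.50 cm
ȳ = 345600.00 / 3840.00 = 90.00 cm

x̄ = 17.50 cm, ȳ = 90.00 cm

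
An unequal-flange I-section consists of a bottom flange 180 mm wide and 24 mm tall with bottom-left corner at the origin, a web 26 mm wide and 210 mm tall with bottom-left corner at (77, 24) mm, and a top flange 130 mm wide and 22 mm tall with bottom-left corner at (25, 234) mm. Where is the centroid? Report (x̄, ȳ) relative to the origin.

x̄ = 90.00 mm, ȳ = 115.26 mm

bottom flange: A = 180 × 24 = 4320.00, centroid at (90.00, 12.00).
web: A = 26 × 210 = 5460.00, centroid at (90.00, 129.00).
top flange: A = 130 × 22 = 2860.00, centroid at (90.00, 245.00).
ΣA = 12640.00 mm², ΣAx̄ = 1137600.00 mm³, ΣAȳ = 1456880.00 mm³.
x̄ = 1137600.00/12640.00 = 90.00 mm; ȳ = 1456880.00/12640.00 = 115.26 mm.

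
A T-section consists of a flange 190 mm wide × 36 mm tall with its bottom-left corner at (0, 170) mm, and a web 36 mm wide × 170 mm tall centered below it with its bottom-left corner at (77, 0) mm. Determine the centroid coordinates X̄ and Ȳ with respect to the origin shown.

X̄ = 95.00 mm, Ȳ = 139.36 mm

web: A = 36 × 170 = 6120.00, centroid at (95.00, 85.00).
flange: A = 190 × 36 = 6840.00, centroid at (95.00, 188.00).
ΣA = 12960.00 mm², ΣAX̄ = 1231200.00 mm³, ΣAȲ = 1806120.00 mm³.
X̄ = 1231200.00/12960.00 = 95.00 mm; Ȳ = 1806120.00/12960.00 = 139.36 mm.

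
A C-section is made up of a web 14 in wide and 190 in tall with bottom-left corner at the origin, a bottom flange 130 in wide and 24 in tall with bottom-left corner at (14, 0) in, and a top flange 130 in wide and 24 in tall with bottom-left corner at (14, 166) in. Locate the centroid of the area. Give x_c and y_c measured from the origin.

x_c = 57.48 in, y_c = 95.00 in

web: A = 14 × 190 = 2660.00, centroid at (7.00, 95.00).
bottom flange: A = 130 × 24 = 3120.00, centroid at (79.00, 12.00).
top flange: A = 130 × 24 = 3120.00, centroid at (79.00, 178.00).
ΣA = 8900.00 in²
ΣAx_c = (2660.00)(7.00) + (3120.00)(79.00) + (3120.00)(79.00) = 511580.00 in³
ΣAy_c = (2660.00)(95.00) + (3120.00)(12.00) + (3120.00)(178.00) = 845500.00 in³
x_c = 511580.00 / 8900.00 = 57.48 in
y_c = 845500.00 / 8900.00 = 95.00 in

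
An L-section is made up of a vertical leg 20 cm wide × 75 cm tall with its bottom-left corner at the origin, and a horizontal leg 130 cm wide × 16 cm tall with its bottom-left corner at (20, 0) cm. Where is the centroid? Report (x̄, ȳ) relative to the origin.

Part | A | x̄ᵢ | ȳᵢ | A·x̄ᵢ | A·ȳᵢ
vertical leg | 1500.00 | 10.00 | 37.50 | 15000.00 | 56250.00
horizontal leg | 2080.00 | 85.00 | 8.00 | 176800.00 | 16640.00
Σ | 3580.00 |  |  | 191800.00 | 72890.00
x̄ = 191800.00 / 3580.00 = 53.58 cm
ȳ = 72890.00 / 3580.00 = 20.36 cm

x̄ = 53.58 cm, ȳ = 20.36 cm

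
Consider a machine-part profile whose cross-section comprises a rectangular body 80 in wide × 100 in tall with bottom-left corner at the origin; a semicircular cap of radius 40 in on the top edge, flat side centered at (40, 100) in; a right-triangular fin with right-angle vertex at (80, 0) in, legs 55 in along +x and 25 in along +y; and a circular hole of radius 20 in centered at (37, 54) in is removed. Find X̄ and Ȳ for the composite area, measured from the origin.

X̄ = 44.41 in, Ȳ = 63.54 in

rectangular body: A = 80 × 100 = 8000.00, centroid at (40.00, 50.00).
semicircular top: A = ½π·40² = 2513.27, centroid at (40.00, 116.98).
triangular fin: A = ½·55·25 = 687.50, centroid at (98.33, 8.33).
hole: A = −π·20² = -1256.64, centroid at (37.00, 54.00).
ΣA = 9944.14 in², ΣAX̄ = 441639.56 in³, ΣAȲ = 631864.84 in³.
X̄ = 441639.56/9944.14 = 44.41 in; Ȳ = 631864.84/9944.14 = 63.54 in.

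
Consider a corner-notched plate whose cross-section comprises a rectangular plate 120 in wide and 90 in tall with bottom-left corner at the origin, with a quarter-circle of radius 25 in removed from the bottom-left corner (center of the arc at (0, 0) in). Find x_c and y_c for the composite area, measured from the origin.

x_c = 62.35 in, y_c = 46.64 in

plate: A = 120 × 90 = 10800.00, centroid at (60.00, 45.00).
removed quarter-circle: A = −¼π·25² = -490.87, centroid at (10.61, 10.61).
ΣA = 10309.13 in²
ΣAx_c = (10800.00)(60.00) + (-490.87)(10.61) = 642791.67 in³
ΣAy_c = (10800.00)(45.00) + (-490.87)(10.61) = 480791.67 in³
x_c = 642791.67 / 10309.13 = 62.35 in
y_c = 480791.67 / 10309.13 = 46.64 in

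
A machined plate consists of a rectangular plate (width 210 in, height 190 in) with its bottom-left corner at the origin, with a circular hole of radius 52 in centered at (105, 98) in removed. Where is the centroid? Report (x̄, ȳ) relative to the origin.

plate: A = 210 × 190 = 39900.00, centroid at (105.00, 95.00).
hole: A = −π·52² = -8494.87, centroid at (105.00, 98.00).
ΣA = 31405.13 in²
ΣAx̄ = (39900.00)(105.00) + (-8494.87)(105.00) = 3297539.01 in³
ΣAȳ = (39900.00)(95.00) + (-8494.87)(98.00) = 2958003.08 in³
x̄ = 3297539.01 / 31405.13 = 105.00 in
ȳ = 2958003.08 / 31405.13 = 94.19 in

x̄ = 105.00 in, ȳ = 94.19 in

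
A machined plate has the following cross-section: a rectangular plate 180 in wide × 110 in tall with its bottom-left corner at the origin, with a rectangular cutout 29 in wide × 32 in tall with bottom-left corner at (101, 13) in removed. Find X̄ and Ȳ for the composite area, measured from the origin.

X̄ = 88.75 in, Ȳ = 56.28 in

Part | A | x̄ᵢ | ȳᵢ | A·x̄ᵢ | A·ȳᵢ
plate | 19800.00 | 90.00 | 55.00 | 1782000.00 | 1089000.00
hole | -928.00 | 115.50 | 29.00 | -107184.00 | -26912.00
Σ | 18872.00 |  |  | 1674816.00 | 1062088.00
X̄ = 1674816.00 / 18872.00 = 88.75 in
Ȳ = 1062088.00 / 18872.00 = 56.28 in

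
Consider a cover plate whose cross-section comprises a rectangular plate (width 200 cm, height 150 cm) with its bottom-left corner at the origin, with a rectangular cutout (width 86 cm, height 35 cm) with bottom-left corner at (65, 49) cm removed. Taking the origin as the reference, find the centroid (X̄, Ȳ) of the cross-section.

plate: A = 200 × 150 = 30000.00, centroid at (100.00, 75.00).
hole: A = −(86 × 35) = -3010.00, centroid at (108.00, 66.50).
ΣA = 26990.00 cm²
ΣAX̄ = (30000.00)(100.00) + (-3010.00)(108.00) = 2674920.00 cm³
ΣAȲ = (30000.00)(75.00) + (-3010.00)(66.50) = 2049835.00 cm³
X̄ = 2674920.00 / 26990.00 = 99.11 cm
Ȳ = 2049835.00 / 26990.00 = 75.95 cm

X̄ = 99.11 cm, Ȳ = 75.95 cm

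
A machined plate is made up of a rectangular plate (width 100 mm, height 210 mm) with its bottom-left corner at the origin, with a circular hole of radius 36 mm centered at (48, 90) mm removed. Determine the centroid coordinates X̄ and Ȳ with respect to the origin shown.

plate: A = 100 × 210 = 21000.00, centroid at (50.00, 105.00).
hole: A = −π·36² = -4071.50, centroid at (48.00, 90.00).
ΣA = 16928.50 mm²
ΣAX̄ = (21000.00)(50.00) + (-4071.50)(48.00) = 854567.80 mm³
ΣAȲ = (21000.00)(105.00) + (-4071.50)(90.00) = 1838564.63 mm³
X̄ = 854567.80 / 16928.50 = 50.48 mm
Ȳ = 1838564.63 / 16928.50 = 108.61 mm

X̄ = 50.48 mm, Ȳ = 108.61 mm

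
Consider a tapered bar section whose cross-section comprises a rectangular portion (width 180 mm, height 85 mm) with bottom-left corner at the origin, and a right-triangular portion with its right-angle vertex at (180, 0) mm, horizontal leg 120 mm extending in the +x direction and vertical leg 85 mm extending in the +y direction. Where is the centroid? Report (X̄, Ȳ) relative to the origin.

Part | A | x̄ᵢ | ȳᵢ | A·x̄ᵢ | A·ȳᵢ
rectangular portion | 15300.00 | 90.00 | 42.50 | 1377000.00 | 650250.00
triangular portion | 5100.00 | 220.00 | 28.33 | 1122000.00 | 144500.00
Σ | 20400.00 |  |  | 2499000.00 | 794750.00
X̄ = 2499000.00 / 20400.00 = 122.50 mm
Ȳ = 794750.00 / 20400.00 = 38.96 mm

X̄ = 122.50 mm, Ȳ = 38.96 mm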